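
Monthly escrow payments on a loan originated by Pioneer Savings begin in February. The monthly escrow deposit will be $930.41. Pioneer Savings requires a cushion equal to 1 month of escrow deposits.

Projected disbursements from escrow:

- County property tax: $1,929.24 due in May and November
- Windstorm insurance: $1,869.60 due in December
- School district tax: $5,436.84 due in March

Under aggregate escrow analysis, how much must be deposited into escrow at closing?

Cushion = 1 × $930.41 = $930.41
Trial balance (start $0, +$930.41 each month, − disbursements):
  Feb: +$930.41 → $930.41
  Mar: +$930.41 − $5,436.84 → -$3,576.02
  Apr: +$930.41 → -$2,645.61
  May: +$930.41 − $1,929.24 → -$3,644.44
  Jun: +$930.41 → -$2,714.03
  Jul: +$930.41 → -$1,783.62
  Aug: +$930.41 → -$853.21
  Sep: +$930.41 → $77.20
  Oct: +$930.41 → $1,007.61
  Nov: +$930.41 − $1,929.24 → $8.78
  Dec: +$930.41 − $1,869.60 → -$930.41
  Jan: +$930.41 → $0.00
Lowest trial balance = -$3,644.44 (May)
Initial deposit = cushion − low point = $930.41 − (-$3,644.44) = $4,574.85

$4,574.85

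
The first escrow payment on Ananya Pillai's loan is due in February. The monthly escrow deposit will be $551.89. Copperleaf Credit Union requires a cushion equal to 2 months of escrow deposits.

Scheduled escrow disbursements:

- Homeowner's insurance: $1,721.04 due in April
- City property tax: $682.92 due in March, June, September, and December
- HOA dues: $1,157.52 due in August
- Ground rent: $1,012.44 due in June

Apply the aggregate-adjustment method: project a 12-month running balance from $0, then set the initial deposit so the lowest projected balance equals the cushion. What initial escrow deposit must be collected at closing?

$2,628.42

Cushion = 2 × $551.89 = $1,103.78
Trial balance (start $0, +$551.89 each month, − disbursements):
  Feb: +$551.89 → $551.89
  Mar: +$551.89 − $682.92 → $420.86
  Apr: +$551.89 − $1,721.04 → -$748.29
  May: +$551.89 → -$196.40
  Jun: +$551.89 − $1,695.36 → -$1,339.87
  Jul: +$551.89 → -$787.98
  Aug: +$551.89 − $1,157.52 → -$1,393.61
  Sep: +$551.89 − $682.92 → -$1,524.64
  Oct: +$551.89 → -$972.75
  Nov: +$551.89 → -$420.86
  Dec: +$551.89 − $682.92 → -$551.89
  Jan: +$551.89 → $0.00
Lowest trial balance = -$1,524.64 (Sep)
Initial deposit = cushion − low point = $1,103.78 − (-$1,524.64) = $2,628.42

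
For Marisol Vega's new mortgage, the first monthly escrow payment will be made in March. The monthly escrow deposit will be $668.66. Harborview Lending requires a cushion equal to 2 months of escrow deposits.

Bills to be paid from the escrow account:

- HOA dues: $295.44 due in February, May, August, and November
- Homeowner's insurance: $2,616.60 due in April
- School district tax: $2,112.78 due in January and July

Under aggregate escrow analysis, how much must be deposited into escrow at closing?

Cushion = 2 × $668.66 = $1,337.32
Trial balance (start $0, +$668.66 each month, − disbursements):
  Mar: +$668.66 → $668.66
  Apr: +$668.66 − $2,616.60 → -$1,279.28
  May: +$668.66 − $295.44 → -$906.06
  Jun: +$668.66 → -$237.40
  Jul: +$668.66 − $2,112.78 → -$1,681.52
  Aug: +$668.66 − $295.44 → -$1,308.30
  Sep: +$668.66 → -$639.64
  Oct: +$668.66 → $29.02
  Nov: +$668.66 − $295.44 → $402.24
  Dec: +$668.66 → $1,070.90
  Jan: +$668.66 − $2,112.78 → -$373.22
  Feb: +$668.66 − $295.44 → $0.00
Lowest trial balance = -$1,681.52 (Jul)
Initial deposit = cushion − low point = $1,337.32 − (-$1,681.52) = $3,018.84

$3,018.84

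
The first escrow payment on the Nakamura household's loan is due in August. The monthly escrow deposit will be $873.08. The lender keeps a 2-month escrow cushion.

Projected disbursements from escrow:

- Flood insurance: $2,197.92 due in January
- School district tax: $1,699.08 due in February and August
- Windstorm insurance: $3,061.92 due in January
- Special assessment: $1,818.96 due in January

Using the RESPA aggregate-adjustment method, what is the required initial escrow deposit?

Cushion = 2 × $873.08 = $1,746.16
Trial balance (start $0, +$873.08 each month, − disbursements):
  Aug: +$873.08 − $1,699.08 → -$826.00
  Sep: +$873.08 → $47.08
  Oct: +$873.08 → $920.16
  Nov: +$873.08 → $1,793.24
  Dec: +$873.08 → $2,666.32
  Jan: +$873.08 − $7,078.80 → -$3,539.40
  Feb: +$873.08 − $1,699.08 → -$4,365.40
  Mar: +$873.08 → -$3,492.32
  Apr: +$873.08 → -$2,619.24
  May: +$873.08 → -$1,746.16
  Jun: +$873.08 → -$873.08
  Jul: +$873.08 → $0.00
Lowest trial balance = -$4,365.40 (Feb)
Initial deposit = cushion − low point = $1,746.16 − (-$4,365.40) = $6,111.56

$6,111.56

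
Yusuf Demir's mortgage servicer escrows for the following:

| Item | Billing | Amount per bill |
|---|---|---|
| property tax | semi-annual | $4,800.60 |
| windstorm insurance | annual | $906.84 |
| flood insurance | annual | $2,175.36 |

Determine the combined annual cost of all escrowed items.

$12,683.40

Property tax — $4,800.60 × 2 = $9,601.20
Windstorm insurance — $906.84
Flood insurance — $2,175.36
Annual escrow total = $12,683.40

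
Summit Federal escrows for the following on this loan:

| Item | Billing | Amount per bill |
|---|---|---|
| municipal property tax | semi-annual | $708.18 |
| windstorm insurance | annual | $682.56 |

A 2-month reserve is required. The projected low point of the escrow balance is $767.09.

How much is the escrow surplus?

$417.27

Municipal property tax — $708.18 × 2 = $1,416.36 per year
Windstorm insurance — $682.56 per year
Total annual escrow = $1,416.36 + $682.56 = $2,098.92
Monthly = $2,098.92 ÷ 12 = $174.91
Required reserve = 2 × $174.91 = $349.82
Excess over cushion: $767.09 − $349.82 = $417.27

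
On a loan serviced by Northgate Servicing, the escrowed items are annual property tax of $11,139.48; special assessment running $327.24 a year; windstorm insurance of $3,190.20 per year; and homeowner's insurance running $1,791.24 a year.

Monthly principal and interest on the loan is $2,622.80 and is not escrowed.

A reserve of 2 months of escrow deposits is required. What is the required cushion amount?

$2,741.36

Property tax = $11,139.48/yr
Special assessment = $327.24/yr
Windstorm insurance = $3,190.20/yr
Homeowner's insurance = $1,791.24/yr
Total per year = $11,139.48 + $327.24 + $3,190.20 + $1,791.24 = $16,448.16
Monthly escrow = $16,448.16 ÷ 12 = $1,370.68
Reserve = 2 × $1,370.68 = $2,741.36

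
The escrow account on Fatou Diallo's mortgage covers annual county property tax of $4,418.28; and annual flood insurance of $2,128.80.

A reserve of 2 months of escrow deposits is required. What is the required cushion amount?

$1,091.18

County property tax — $4,418.28
Flood insurance — $2,128.80
Yearly total = $6,547.08
Per month = $6,547.08 ÷ 12 = $545.59
Required cushion = 2 × $545.59 = $1,091.18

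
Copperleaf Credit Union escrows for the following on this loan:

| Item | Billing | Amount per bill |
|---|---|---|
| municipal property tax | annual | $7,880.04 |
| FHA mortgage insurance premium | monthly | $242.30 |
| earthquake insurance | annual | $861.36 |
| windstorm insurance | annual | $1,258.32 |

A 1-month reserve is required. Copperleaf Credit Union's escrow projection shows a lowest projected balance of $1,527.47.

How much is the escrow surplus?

Municipal property tax = $7,880.04
FHA mortgage insurance premium = $242.30 × 12 = $2,907.60
Earthquake insurance = $861.36
Windstorm insurance = $1,258.32
Yearly total = $12,907.32
Monthly escrow = $12,907.32 ÷ 12 = $1,075.61
Required cushion = 1 × $1,075.61 = $1,075.61
Excess over cushion: $1,527.47 − $1,075.61 = $451.86

$451.86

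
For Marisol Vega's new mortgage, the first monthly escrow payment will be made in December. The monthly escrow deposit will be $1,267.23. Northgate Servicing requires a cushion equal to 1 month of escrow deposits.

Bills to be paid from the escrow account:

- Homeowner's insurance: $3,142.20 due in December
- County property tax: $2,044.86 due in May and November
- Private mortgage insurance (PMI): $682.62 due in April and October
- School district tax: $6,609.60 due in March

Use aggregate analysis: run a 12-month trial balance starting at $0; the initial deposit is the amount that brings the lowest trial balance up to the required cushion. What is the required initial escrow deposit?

Cushion = 1 × $1,267.23 = $1,267.23
Trial balance (start $0, +$1,267.23 each month, − disbursements):
  Dec: +$1,267.23 − $3,142.20 → -$1,874.97
  Jan: +$1,267.23 → -$607.74
  Feb: +$1,267.23 → $659.49
  Mar: +$1,267.23 − $6,609.60 → -$4,682.88
  Apr: +$1,267.23 − $682.62 → -$4,098.27
  May: +$1,267.23 − $2,044.86 → -$4,875.90
  Jun: +$1,267.23 → -$3,608.67
  Jul: +$1,267.23 → -$2,341.44
  Aug: +$1,267.23 → -$1,074.21
  Sep: +$1,267.23 → $193.02
  Oct: +$1,267.23 − $682.62 → $777.63
  Nov: +$1,267.23 − $2,044.86 → $0.00
Lowest trial balance = -$4,875.90 (May)
Initial deposit = cushion − low point = $1,267.23 − (-$4,875.90) = $6,143.13

$6,143.13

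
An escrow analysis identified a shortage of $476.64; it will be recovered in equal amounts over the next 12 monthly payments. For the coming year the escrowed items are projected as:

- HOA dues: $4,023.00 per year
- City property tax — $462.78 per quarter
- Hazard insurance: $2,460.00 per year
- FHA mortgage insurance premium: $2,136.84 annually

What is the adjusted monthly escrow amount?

HOA dues — $4,023.00
City property tax — $462.78 × 4 = $1,851.12
Hazard insurance — $2,460.00
FHA mortgage insurance premium — $2,136.84
Total annual escrow = $4,023.00 + $1,851.12 + $2,460.00 + $2,136.84 = $10,470.96
Per month = $10,470.96 ÷ 12 = $872.58
Shortage spread = $476.64 / 12 = $39.72/mo
New monthly escrow = $872.58 + $39.72 = $912.30

$912.30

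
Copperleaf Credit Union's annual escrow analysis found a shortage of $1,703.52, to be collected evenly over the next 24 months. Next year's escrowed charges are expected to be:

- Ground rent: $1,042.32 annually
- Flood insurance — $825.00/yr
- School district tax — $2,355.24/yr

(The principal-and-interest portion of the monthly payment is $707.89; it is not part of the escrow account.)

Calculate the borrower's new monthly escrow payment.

$422.86

Ground rent = $1,042.32 annually
Flood insurance = $825.00 annually
School district tax = $2,355.24 annually
Total annual escrow = $4,222.56
Monthly = $4,222.56 ÷ 12 = $351.88
Monthly shortage recovery: $1,703.52 / 24 = $70.98
New monthly escrow = $351.88 + $70.98 = $422.86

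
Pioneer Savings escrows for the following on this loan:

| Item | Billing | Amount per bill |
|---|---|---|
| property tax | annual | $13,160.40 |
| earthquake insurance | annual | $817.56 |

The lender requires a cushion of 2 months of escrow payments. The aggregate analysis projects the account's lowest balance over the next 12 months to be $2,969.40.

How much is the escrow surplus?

Property tax — $13,160.40 per year
Earthquake insurance — $817.56 per year
Combined annual = $13,977.96
Base monthly escrow = $13,977.96 ÷ 12 = $1,164.83
Required reserve = 2 × $1,164.83 = $2,329.66
Excess over cushion: $2,969.40 − $2,329.66 = $639.74

$639.74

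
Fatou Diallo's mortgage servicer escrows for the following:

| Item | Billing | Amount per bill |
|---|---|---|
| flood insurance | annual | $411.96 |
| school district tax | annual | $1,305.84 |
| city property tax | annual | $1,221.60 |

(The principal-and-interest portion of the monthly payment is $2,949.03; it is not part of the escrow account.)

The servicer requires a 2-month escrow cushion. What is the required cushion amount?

Flood insurance = $411.96 per year
School district tax = $1,305.84 per year
City property tax = $1,221.60 per year
Yearly total = $411.96 + $1,305.84 + $1,221.60 = $2,939.40
Base monthly escrow = $2,939.40 / 12 = $244.95
Cushion = 2 × $244.95 = $489.90

$489.90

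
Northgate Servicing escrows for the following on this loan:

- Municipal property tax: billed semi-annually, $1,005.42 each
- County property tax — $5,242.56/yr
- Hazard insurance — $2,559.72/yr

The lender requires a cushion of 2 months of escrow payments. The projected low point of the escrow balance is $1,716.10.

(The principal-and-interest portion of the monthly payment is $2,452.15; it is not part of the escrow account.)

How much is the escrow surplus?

$80.58

Municipal property tax — $1,005.42 × 2 = $2,010.84/yr
County property tax — $5,242.56/yr
Hazard insurance — $2,559.72/yr
Total annual escrow = $2,010.84 + $5,242.56 + $2,559.72 = $9,813.12
Monthly escrow = $9,813.12 / 12 = $817.76
Required cushion = 2 × $817.76 = $1,635.52
Excess over cushion: $1,716.10 − $1,635.52 = $80.58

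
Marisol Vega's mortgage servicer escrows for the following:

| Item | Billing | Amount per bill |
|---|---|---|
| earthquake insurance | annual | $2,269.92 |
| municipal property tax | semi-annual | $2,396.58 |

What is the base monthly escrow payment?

Earthquake insurance — $2,269.92
Municipal property tax — $2,396.58 × 2 = $4,793.16
Total annual escrow = $2,269.92 + $4,793.16 = $7,063.08
Monthly escrow = $7,063.08 ÷ 12 = $588.59

$588.59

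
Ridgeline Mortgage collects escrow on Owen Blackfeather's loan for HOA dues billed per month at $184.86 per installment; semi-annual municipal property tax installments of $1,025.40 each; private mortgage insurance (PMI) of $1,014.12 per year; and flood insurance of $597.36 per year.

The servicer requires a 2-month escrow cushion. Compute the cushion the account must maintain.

HOA dues = $184.86 × 12 = $2,218.32/yr
Municipal property tax = $1,025.40 × 2 = $2,050.80/yr
Private mortgage insurance (PMI) = $1,014.12/yr
Flood insurance = $597.36/yr
Total annual escrow = $5,880.60
Base monthly escrow = $5,880.60 / 12 = $490.05
Required cushion = 2 × $490.05 = $980.10

$980.10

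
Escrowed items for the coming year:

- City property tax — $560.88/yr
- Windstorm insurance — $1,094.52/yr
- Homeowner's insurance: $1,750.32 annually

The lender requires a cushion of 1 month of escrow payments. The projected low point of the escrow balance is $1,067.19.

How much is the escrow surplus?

City property tax = $560.88 per year
Windstorm insurance = $1,094.52 per year
Homeowner's insurance = $1,750.32 per year
Total per year = $3,405.72
Per month = $3,405.72 ÷ 12 = $283.81
Required cushion = 1 × $283.81 = $283.81
Surplus = $1,067.19 − $283.81 = $783.38

$783.38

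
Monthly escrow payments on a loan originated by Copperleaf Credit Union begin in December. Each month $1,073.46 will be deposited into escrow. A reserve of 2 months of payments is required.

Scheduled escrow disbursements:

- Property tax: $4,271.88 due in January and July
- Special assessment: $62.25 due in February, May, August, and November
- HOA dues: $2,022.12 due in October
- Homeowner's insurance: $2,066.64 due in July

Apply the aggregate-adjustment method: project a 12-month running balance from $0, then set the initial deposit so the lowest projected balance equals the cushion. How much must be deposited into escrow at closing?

$4,294.14

Cushion = 2 × $1,073.46 = $2,146.92
Trial balance (start $0, +$1,073.46 each month, − disbursements):
  Dec: +$1,073.46 → $1,073.46
  Jan: +$1,073.46 − $4,271.88 → -$2,124.96
  Feb: +$1,073.46 − $62.25 → -$1,113.75
  Mar: +$1,073.46 → -$40.29
  Apr: +$1,073.46 → $1,033.17
  May: +$1,073.46 − $62.25 → $2,044.38
  Jun: +$1,073.46 → $3,117.84
  Jul: +$1,073.46 − $6,338.52 → -$2,147.22
  Aug: +$1,073.46 − $62.25 → -$1,136.01
  Sep: +$1,073.46 → -$62.55
  Oct: +$1,073.46 − $2,022.12 → -$1,011.21
  Nov: +$1,073.46 − $62.25 → $0.00
Lowest trial balance = -$2,147.22 (Jul)
Initial deposit = cushion − low point = $2,146.92 − (-$2,147.22) = $4,294.14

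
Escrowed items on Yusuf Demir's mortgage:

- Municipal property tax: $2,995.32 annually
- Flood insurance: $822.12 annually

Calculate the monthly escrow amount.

Municipal property tax — $2,995.32 annually
Flood insurance — $822.12 annually
Yearly total = $2,995.32 + $822.12 = $3,817.44
Monthly = $3,817.44 / 12 = $318.12

$318.12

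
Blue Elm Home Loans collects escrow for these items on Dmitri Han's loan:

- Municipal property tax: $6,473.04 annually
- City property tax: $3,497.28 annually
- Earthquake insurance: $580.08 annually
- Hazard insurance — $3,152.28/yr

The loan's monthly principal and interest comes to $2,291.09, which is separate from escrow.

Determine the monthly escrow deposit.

$1,141.89

Municipal property tax: $6,473.04 per year
City property tax: $3,497.28 per year
Earthquake insurance: $580.08 per year
Hazard insurance: $3,152.28 per year
Total per year = $6,473.04 + $3,497.28 + $580.08 + $3,152.28 = $13,702.68
Monthly escrow = $13,702.68 / 12 = $1,141.89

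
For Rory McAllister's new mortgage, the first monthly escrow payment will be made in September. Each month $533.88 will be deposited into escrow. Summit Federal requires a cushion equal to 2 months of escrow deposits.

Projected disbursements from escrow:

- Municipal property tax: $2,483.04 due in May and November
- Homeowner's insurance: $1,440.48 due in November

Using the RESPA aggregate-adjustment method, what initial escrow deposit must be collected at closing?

Cushion = 2 × $533.88 = $1,067.76
Trial balance (start $0, +$533.88 each month, − disbursements):
  Sep: +$533.88 → $533.88
  Oct: +$533.88 → $1,067.76
  Nov: +$533.88 − $3,923.52 → -$2,321.88
  Dec: +$533.88 → -$1,788.00
  Jan: +$533.88 → -$1,254.12
  Feb: +$533.88 → -$720.24
  Mar: +$533.88 → -$186.36
  Apr: +$533.88 → $347.52
  May: +$533.88 − $2,483.04 → -$1,601.64
  Jun: +$533.88 → -$1,067.76
  Jul: +$533.88 → -$533.88
  Aug: +$533.88 → $0.00
Lowest trial balance = -$2,321.88 (Nov)
Initial deposit = cushion − low point = $1,067.76 − (-$2,321.88) = $3,389.64

$3,389.64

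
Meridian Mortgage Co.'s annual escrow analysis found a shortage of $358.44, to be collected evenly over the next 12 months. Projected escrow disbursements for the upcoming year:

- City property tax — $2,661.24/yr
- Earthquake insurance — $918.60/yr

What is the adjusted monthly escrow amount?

City property tax: $2,661.24/yr
Earthquake insurance: $918.60/yr
Annual escrow total = $3,579.84
Monthly escrow = $3,579.84 ÷ 12 = $298.32
Monthly shortage recovery: $358.44 ÷ 12 = $29.87
Adjusted monthly = $298.32 + $29.87 = $328.19

$328.19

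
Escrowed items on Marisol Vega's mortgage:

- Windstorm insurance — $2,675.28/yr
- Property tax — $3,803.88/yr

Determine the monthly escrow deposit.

Windstorm insurance: $2,675.28 per year
Property tax: $3,803.88 per year
Annual escrow total = $2,675.28 + $3,803.88 = $6,479.16
Monthly = $6,479.16 ÷ 12 = $539.93

$539.93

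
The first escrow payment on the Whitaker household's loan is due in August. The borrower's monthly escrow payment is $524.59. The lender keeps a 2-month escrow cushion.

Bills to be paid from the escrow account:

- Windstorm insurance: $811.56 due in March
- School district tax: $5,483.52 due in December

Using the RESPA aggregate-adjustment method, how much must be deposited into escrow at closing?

$3,909.75

Cushion = 2 × $524.59 = $1,049.18
Trial balance (start $0, +$524.59 each month, − disbursements):
  Aug: +$524.59 → $524.59
  Sep: +$524.59 → $1,049.18
  Oct: +$524.59 → $1,573.77
  Nov: +$524.59 → $2,098.36
  Dec: +$524.59 − $5,483.52 → -$2,860.57
  Jan: +$524.59 → -$2,335.98
  Feb: +$524.59 → -$1,811.39
  Mar: +$524.59 − $811.56 → -$2,098.36
  Apr: +$524.59 → -$1,573.77
  May: +$524.59 → -$1,049.18
  Jun: +$524.59 → -$524.59
  Jul: +$524.59 → $0.00
Lowest trial balance = -$2,860.57 (Dec)
Initial deposit = cushion − low point = $1,049.18 − (-$2,860.57) = $3,909.75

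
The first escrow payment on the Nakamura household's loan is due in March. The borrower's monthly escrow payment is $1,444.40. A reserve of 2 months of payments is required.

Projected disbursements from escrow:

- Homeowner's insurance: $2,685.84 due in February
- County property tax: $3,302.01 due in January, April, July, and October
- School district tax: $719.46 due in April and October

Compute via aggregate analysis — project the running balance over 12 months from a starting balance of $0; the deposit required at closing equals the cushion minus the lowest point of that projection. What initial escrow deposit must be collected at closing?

Cushion = 2 × $1,444.40 = $2,888.80
Trial balance (start $0, +$1,444.40 each month, − disbursements):
  Mar: +$1,444.40 → $1,444.40
  Apr: +$1,444.40 − $4,021.47 → -$1,132.67
  May: +$1,444.40 → $311.73
  Jun: +$1,444.40 → $1,756.13
  Jul: +$1,444.40 − $3,302.01 → -$101.48
  Aug: +$1,444.40 → $1,342.92
  Sep: +$1,444.40 → $2,787.32
  Oct: +$1,444.40 − $4,021.47 → $210.25
  Nov: +$1,444.40 → $1,654.65
  Dec: +$1,444.40 → $3,099.05
  Jan: +$1,444.40 − $3,302.01 → $1,241.44
  Feb: +$1,444.40 − $2,685.84 → $0.00
Lowest trial balance = -$1,132.67 (Apr)
Initial deposit = cushion − low point = $2,888.80 − (-$1,132.67) = $4,021.47

$4,021.47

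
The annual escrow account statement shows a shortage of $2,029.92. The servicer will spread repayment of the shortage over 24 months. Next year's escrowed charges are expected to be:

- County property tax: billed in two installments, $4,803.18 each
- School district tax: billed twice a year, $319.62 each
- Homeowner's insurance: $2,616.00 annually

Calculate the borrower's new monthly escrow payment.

$1,156.38

County property tax: $4,803.18 × 2 = $9,606.36/yr
School district tax: $319.62 × 2 = $639.24/yr
Homeowner's insurance: $2,616.00/yr
Annual escrow total = $9,606.36 + $639.24 + $2,616.00 = $12,861.60
Monthly = $12,861.60 / 12 = $1,071.80
Monthly shortage recovery: $2,029.92 ÷ 24 = $84.58
Adjusted monthly = $1,071.80 + $84.58 = $1,156.38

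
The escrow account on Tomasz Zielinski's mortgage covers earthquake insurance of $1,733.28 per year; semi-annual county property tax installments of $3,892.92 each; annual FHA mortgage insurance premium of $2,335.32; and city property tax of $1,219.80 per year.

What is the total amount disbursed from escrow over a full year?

$13,074.24

Earthquake insurance — $1,733.28/yr
County property tax — $3,892.92 × 2 = $7,785.84/yr
FHA mortgage insurance premium — $2,335.32/yr
City property tax — $1,219.80/yr
Annual escrow total = $1,733.28 + $7,785.84 + $2,335.32 + $1,219.80 = $13,074.24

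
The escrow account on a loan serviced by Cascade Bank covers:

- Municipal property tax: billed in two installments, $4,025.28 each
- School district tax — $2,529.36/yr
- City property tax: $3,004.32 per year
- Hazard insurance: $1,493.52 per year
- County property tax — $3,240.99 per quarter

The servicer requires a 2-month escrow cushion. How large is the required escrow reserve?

Municipal property tax = $4,025.28 × 2 = $8,050.56 annually
School district tax = $2,529.36 annually
City property tax = $3,004.32 annually
Hazard insurance = $1,493.52 annually
County property tax = $3,240.99 × 4 = $12,963.96 annually
Combined annual = $8,050.56 + $2,529.36 + $3,004.32 + $1,493.52 + $12,963.96 = $28,041.72
Monthly escrow = $28,041.72 / 12 = $2,336.81
Reserve = 2 × $2,336.81 = $4,673.62

$4,673.62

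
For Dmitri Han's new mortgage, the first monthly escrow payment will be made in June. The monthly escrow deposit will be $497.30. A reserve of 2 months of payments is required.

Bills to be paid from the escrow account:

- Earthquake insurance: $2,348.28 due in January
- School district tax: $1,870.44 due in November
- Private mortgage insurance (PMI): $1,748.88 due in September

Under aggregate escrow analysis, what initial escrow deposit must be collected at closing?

Cushion = 2 × $497.30 = $994.60
Trial balance (start $0, +$497.30 each month, − disbursements):
  Jun: +$497.30 → $497.30
  Jul: +$497.30 → $994.60
  Aug: +$497.30 → $1,491.90
  Sep: +$497.30 − $1,748.88 → $240.32
  Oct: +$497.30 → $737.62
  Nov: +$497.30 − $1,870.44 → -$635.52
  Dec: +$497.30 → -$138.22
  Jan: +$497.30 − $2,348.28 → -$1,989.20
  Feb: +$497.30 → -$1,491.90
  Mar: +$497.30 → -$994.60
  Apr: +$497.30 → -$497.30
  May: +$497.30 → $0.00
Lowest trial balance = -$1,989.20 (Jan)
Initial deposit = cushion − low point = $994.60 − (-$1,989.20) = $2,983.80

$2,983.80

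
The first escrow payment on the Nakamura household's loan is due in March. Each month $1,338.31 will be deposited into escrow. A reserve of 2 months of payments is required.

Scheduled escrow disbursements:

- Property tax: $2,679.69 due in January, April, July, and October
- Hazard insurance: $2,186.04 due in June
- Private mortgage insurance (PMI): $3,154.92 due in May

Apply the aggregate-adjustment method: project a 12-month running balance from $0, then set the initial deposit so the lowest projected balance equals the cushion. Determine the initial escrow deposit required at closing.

Cushion = 2 × $1,338.31 = $2,676.62
Trial balance (start $0, +$1,338.31 each month, − disbursements):
  Mar: +$1,338.31 → $1,338.31
  Apr: +$1,338.31 − $2,679.69 → -$3.07
  May: +$1,338.31 − $3,154.92 → -$1,819.68
  Jun: +$1,338.31 − $2,186.04 → -$2,667.41
  Jul: +$1,338.31 − $2,679.69 → -$4,008.79
  Aug: +$1,338.31 → -$2,670.48
  Sep: +$1,338.31 → -$1,332.17
  Oct: +$1,338.31 − $2,679.69 → -$2,673.55
  Nov: +$1,338.31 → -$1,335.24
  Dec: +$1,338.31 → $3.07
  Jan: +$1,338.31 − $2,679.69 → -$1,338.31
  Feb: +$1,338.31 → $0.00
Lowest trial balance = -$4,008.79 (Jul)
Initial deposit = cushion − low point = $2,676.62 − (-$4,008.79) = $6,685.41

$6,685.41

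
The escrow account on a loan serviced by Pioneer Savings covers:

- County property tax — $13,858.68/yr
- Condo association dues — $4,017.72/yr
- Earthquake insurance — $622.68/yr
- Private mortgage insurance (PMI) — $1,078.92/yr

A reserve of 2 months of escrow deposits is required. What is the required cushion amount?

$3,263.00

County property tax — $13,858.68/yr
Condo association dues — $4,017.72/yr
Earthquake insurance — $622.68/yr
Private mortgage insurance (PMI) — $1,078.92/yr
Combined annual = $13,858.68 + $4,017.72 + $622.68 + $1,078.92 = $19,578.00
Per month = $19,578.00 ÷ 12 = $1,631.50
Required cushion = 2 × $1,631.50 = $3,263.00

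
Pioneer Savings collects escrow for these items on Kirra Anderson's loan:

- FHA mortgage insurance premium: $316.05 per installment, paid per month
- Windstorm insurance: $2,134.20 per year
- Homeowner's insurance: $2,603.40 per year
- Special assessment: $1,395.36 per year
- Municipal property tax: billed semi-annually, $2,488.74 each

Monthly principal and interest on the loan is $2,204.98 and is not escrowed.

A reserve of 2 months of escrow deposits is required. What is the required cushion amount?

$2,483.84

FHA mortgage insurance premium = $316.05 × 12 = $3,792.60 per year
Windstorm insurance = $2,134.20 per year
Homeowner's insurance = $2,603.40 per year
Special assessment = $1,395.36 per year
Municipal property tax = $2,488.74 × 2 = $4,977.48 per year
Annual escrow total = $14,903.04
Monthly escrow = $14,903.04 ÷ 12 = $1,241.92
Required cushion = 2 × $1,241.92 = $2,483.84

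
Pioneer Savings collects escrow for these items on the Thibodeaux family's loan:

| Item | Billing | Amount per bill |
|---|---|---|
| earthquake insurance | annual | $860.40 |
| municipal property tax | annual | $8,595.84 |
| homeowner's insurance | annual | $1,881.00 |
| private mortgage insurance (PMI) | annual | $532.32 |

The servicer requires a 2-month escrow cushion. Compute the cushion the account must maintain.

$1,978.26

Earthquake insurance — $860.40
Municipal property tax — $8,595.84
Homeowner's insurance — $1,881.00
Private mortgage insurance (PMI) — $532.32
Total per year = $11,869.56
Monthly escrow = $11,869.56 / 12 = $989.13
Cushion = 2 × $989.13 = $1,978.26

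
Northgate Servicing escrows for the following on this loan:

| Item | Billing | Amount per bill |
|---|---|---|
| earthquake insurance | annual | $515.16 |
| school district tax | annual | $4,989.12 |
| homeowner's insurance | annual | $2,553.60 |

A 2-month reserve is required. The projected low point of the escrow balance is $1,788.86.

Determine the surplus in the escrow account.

Earthquake insurance = $515.16 per year
School district tax = $4,989.12 per year
Homeowner's insurance = $2,553.60 per year
Total per year = $515.16 + $4,989.12 + $2,553.60 = $8,057.88
Monthly escrow = $8,057.88 / 12 = $671.49
Required reserve = 2 × $671.49 = $1,342.98
Excess over cushion: $1,788.86 − $1,342.98 = $445.88

$445.88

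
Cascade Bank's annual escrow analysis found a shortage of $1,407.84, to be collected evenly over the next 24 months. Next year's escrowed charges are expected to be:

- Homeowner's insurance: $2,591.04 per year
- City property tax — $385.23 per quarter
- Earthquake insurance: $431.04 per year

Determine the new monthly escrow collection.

$438.91

Homeowner's insurance — $2,591.04 per year
City property tax — $385.23 × 4 = $1,540.92 per year
Earthquake insurance — $431.04 per year
Combined annual = $4,563.00
Per month = $4,563.00 ÷ 12 = $380.25
Shortage spread = $1,407.84 / 24 = $58.66/mo
New monthly escrow = $380.25 + $58.66 = $438.91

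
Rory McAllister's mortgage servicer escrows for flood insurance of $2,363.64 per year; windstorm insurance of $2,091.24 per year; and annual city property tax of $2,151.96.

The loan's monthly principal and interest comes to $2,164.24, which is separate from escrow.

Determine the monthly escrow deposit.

Flood insurance: $2,363.64 per year
Windstorm insurance: $2,091.24 per year
City property tax: $2,151.96 per year
Total per year = $6,606.84
Monthly escrow = $6,606.84 / 12 = $550.57

$550.57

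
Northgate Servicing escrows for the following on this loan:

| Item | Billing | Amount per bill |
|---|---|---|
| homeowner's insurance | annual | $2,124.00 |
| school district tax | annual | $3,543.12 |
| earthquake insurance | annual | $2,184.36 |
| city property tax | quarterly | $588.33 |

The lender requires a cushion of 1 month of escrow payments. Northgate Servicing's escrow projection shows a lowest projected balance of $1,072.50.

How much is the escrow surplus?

$222.10

Homeowner's insurance — $2,124.00
School district tax — $3,543.12
Earthquake insurance — $2,184.36
City property tax — $588.33 × 4 = $2,353.32
Combined annual = $10,204.80
Base monthly escrow = $10,204.80 ÷ 12 = $850.40
Required cushion = 1 × $850.40 = $850.40
Surplus = $1,072.50 − $850.40 = $222.10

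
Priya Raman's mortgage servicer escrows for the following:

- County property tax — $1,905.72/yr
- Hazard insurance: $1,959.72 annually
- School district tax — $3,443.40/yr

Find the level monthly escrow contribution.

$609.07

County property tax: $1,905.72 annually
Hazard insurance: $1,959.72 annually
School district tax: $3,443.40 annually
Yearly total = $1,905.72 + $1,959.72 + $3,443.40 = $7,308.84
Per month = $7,308.84 ÷ 12 = $609.07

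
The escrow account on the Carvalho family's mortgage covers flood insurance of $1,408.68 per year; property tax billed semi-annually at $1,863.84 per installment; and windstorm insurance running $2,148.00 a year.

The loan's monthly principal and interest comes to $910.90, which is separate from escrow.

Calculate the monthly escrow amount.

Flood insurance = $1,408.68 per year
Property tax = $1,863.84 × 2 = $3,727.68 per year
Windstorm insurance = $2,148.00 per year
Yearly total = $1,408.68 + $3,727.68 + $2,148.00 = $7,284.36
Monthly escrow = $7,284.36 / 12 = $607.03

$607.03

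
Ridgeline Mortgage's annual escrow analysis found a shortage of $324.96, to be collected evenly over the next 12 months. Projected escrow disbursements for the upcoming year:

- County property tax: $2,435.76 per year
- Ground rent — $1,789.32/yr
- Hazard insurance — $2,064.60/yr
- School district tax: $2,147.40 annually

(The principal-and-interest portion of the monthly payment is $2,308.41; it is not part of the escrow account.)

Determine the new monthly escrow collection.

County property tax = $2,435.76 per year
Ground rent = $1,789.32 per year
Hazard insurance = $2,064.60 per year
School district tax = $2,147.40 per year
Total annual escrow = $8,437.08
Monthly = $8,437.08 ÷ 12 = $703.09
Shortage per month = $324.96 / 12 = $27.08
New monthly escrow = $703.09 + $27.08 = $730.17

$730.17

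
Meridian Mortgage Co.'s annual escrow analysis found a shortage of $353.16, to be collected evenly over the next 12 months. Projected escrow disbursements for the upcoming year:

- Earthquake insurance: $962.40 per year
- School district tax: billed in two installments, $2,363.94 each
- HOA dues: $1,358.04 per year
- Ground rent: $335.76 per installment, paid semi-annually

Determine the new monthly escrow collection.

$672.75

Earthquake insurance: $962.40/yr
School district tax: $2,363.94 × 2 = $4,727.88/yr
HOA dues: $1,358.04/yr
Ground rent: $335.76 × 2 = $671.52/yr
Combined annual = $7,719.84
Base monthly escrow = $7,719.84 ÷ 12 = $643.32
Shortage per month = $353.16 ÷ 12 = $29.43
New monthly escrow = $643.32 + $29.43 = $672.75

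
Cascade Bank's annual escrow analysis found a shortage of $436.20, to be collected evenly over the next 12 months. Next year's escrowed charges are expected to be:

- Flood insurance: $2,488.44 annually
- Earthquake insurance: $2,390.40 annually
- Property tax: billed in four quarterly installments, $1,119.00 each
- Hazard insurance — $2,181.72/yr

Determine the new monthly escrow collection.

Flood insurance: $2,488.44/yr
Earthquake insurance: $2,390.40/yr
Property tax: $1,119.00 × 4 = $4,476.00/yr
Hazard insurance: $2,181.72/yr
Total annual escrow = $11,536.56
Per month = $11,536.56 / 12 = $961.38
Shortage spread = $436.20 ÷ 12 = $36.35/mo
Adjusted monthly = $961.38 + $36.35 = $997.73

$997.73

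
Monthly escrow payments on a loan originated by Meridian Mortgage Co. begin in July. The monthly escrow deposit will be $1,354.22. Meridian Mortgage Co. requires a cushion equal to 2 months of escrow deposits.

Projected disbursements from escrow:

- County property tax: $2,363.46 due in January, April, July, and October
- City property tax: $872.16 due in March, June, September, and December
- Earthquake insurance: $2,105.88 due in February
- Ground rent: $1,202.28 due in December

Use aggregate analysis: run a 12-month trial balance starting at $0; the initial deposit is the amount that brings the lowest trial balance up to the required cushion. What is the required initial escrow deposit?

Cushion = 2 × $1,354.22 = $2,708.44
Trial balance (start $0, +$1,354.22 each month, − disbursements):
  Jul: +$1,354.22 − $2,363.46 → -$1,009.24
  Aug: +$1,354.22 → $344.98
  Sep: +$1,354.22 − $872.16 → $827.04
  Oct: +$1,354.22 − $2,363.46 → -$182.20
  Nov: +$1,354.22 → $1,172.02
  Dec: +$1,354.22 − $2,074.44 → $451.80
  Jan: +$1,354.22 − $2,363.46 → -$557.44
  Feb: +$1,354.22 − $2,105.88 → -$1,309.10
  Mar: +$1,354.22 − $872.16 → -$827.04
  Apr: +$1,354.22 − $2,363.46 → -$1,836.28
  May: +$1,354.22 → -$482.06
  Jun: +$1,354.22 − $872.16 → $0.00
Lowest trial balance = -$1,836.28 (Apr)
Initial deposit = cushion − low point = $2,708.44 − (-$1,836.28) = $4,544.72

$4,544.72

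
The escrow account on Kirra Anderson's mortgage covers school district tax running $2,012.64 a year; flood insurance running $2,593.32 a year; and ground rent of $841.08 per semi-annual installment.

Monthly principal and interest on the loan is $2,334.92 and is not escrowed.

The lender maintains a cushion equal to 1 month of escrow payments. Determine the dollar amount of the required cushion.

School district tax — $2,012.64
Flood insurance — $2,593.32
Ground rent — $841.08 × 2 = $1,682.16
Combined annual = $2,012.64 + $2,593.32 + $1,682.16 = $6,288.12
Monthly escrow = $6,288.12 / 12 = $524.01
Reserve = 1 × $524.01 = $524.01

$524.01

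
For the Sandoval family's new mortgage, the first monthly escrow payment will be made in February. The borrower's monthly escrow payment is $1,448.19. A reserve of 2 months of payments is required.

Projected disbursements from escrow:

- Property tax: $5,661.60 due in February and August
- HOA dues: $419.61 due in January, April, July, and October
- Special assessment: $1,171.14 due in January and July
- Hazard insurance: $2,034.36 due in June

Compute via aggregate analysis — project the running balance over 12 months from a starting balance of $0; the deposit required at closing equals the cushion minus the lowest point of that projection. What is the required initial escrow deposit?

$8,126.97

Cushion = 2 × $1,448.19 = $2,896.38
Trial balance (start $0, +$1,448.19 each month, − disbursements):
  Feb: +$1,448.19 − $5,661.60 → -$4,213.41
  Mar: +$1,448.19 → -$2,765.22
  Apr: +$1,448.19 − $419.61 → -$1,736.64
  May: +$1,448.19 → -$288.45
  Jun: +$1,448.19 − $2,034.36 → -$874.62
  Jul: +$1,448.19 − $1,590.75 → -$1,017.18
  Aug: +$1,448.19 − $5,661.60 → -$5,230.59
  Sep: +$1,448.19 → -$3,782.40
  Oct: +$1,448.19 − $419.61 → -$2,753.82
  Nov: +$1,448.19 → -$1,305.63
  Dec: +$1,448.19 → $142.56
  Jan: +$1,448.19 − $1,590.75 → $0.00
Lowest trial balance = -$5,230.59 (Aug)
Initial deposit = cushion − low point = $2,896.38 − (-$5,230.59) = $8,126.97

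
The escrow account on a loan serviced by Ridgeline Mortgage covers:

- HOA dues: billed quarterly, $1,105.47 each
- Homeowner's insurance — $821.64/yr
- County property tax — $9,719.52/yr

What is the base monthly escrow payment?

$1,246.92

HOA dues: $1,105.47 × 4 = $4,421.88 annually
Homeowner's insurance: $821.64 annually
County property tax: $9,719.52 annually
Total per year = $4,421.88 + $821.64 + $9,719.52 = $14,963.04
Monthly escrow = $14,963.04 / 12 = $1,246.92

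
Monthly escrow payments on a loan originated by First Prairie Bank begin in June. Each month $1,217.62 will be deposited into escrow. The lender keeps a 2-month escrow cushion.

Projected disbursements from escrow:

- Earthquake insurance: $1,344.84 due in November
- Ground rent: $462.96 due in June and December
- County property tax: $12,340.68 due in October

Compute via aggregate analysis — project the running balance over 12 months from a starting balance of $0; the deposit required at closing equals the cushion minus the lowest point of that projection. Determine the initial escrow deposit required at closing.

Cushion = 2 × $1,217.62 = $2,435.24
Trial balance (start $0, +$1,217.62 each month, − disbursements):
  Jun: +$1,217.62 − $462.96 → $754.66
  Jul: +$1,217.62 → $1,972.28
  Aug: +$1,217.62 → $3,189.90
  Sep: +$1,217.62 → $4,407.52
  Oct: +$1,217.62 − $12,340.68 → -$6,715.54
  Nov: +$1,217.62 − $1,344.84 → -$6,842.76
  Dec: +$1,217.62 − $462.96 → -$6,088.10
  Jan: +$1,217.62 → -$4,870.48
  Feb: +$1,217.62 → -$3,652.86
  Mar: +$1,217.62 → -$2,435.24
  Apr: +$1,217.62 → -$1,217.62
  May: +$1,217.62 → $0.00
Lowest trial balance = -$6,842.76 (Nov)
Initial deposit = cushion − low point = $2,435.24 − (-$6,842.76) = $9,278.00

$9,278.00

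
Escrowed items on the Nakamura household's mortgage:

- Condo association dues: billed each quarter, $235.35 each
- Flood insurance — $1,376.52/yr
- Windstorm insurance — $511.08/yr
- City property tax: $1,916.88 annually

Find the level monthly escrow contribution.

$395.49

Condo association dues = $235.35 × 4 = $941.40/yr
Flood insurance = $1,376.52/yr
Windstorm insurance = $511.08/yr
City property tax = $1,916.88/yr
Yearly total = $4,745.88
Monthly = $4,745.88 / 12 = $395.49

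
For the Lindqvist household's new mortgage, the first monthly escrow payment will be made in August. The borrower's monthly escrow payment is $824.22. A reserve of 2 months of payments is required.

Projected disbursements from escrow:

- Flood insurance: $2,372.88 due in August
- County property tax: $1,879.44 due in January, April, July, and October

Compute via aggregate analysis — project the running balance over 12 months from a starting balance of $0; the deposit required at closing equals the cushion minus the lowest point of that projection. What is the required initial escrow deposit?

$3,428.10

Cushion = 2 × $824.22 = $1,648.44
Trial balance (start $0, +$824.22 each month, − disbursements):
  Aug: +$824.22 − $2,372.88 → -$1,548.66
  Sep: +$824.22 → -$724.44
  Oct: +$824.22 − $1,879.44 → -$1,779.66
  Nov: +$824.22 → -$955.44
  Dec: +$824.22 → -$131.22
  Jan: +$824.22 − $1,879.44 → -$1,186.44
  Feb: +$824.22 → -$362.22
  Mar: +$824.22 → $462.00
  Apr: +$824.22 − $1,879.44 → -$593.22
  May: +$824.22 → $231.00
  Jun: +$824.22 → $1,055.22
  Jul: +$824.22 − $1,879.44 → $0.00
Lowest trial balance = -$1,779.66 (Oct)
Initial deposit = cushion − low point = $1,648.44 − (-$1,779.66) = $3,428.10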